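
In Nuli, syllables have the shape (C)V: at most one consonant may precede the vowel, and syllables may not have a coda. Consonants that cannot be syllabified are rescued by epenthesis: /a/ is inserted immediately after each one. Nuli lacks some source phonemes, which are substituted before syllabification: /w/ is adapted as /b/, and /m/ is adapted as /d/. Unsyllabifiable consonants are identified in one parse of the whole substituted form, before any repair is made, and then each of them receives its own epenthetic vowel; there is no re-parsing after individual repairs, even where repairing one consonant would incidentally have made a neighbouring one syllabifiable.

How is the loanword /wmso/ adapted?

badaso

Substitution: /w/ → /b/, /m/ → /d/, giving /bdso/.
The consonants /b/, /d/ cannot be parsed into a legal (C)V syllable (no codas are permitted; onsets are limited to one consonant).
Each unlicensed consonant becomes the onset of a new syllable: /b/ → /ba/, /d/ → /da/.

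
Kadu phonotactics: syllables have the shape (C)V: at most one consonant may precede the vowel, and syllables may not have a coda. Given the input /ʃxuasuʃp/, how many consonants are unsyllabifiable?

Syllabifying with onset maximization leaves /ʃ/, /ʃ/, /p/ stranded (no codas are permitted; onsets are limited to one consonant).

3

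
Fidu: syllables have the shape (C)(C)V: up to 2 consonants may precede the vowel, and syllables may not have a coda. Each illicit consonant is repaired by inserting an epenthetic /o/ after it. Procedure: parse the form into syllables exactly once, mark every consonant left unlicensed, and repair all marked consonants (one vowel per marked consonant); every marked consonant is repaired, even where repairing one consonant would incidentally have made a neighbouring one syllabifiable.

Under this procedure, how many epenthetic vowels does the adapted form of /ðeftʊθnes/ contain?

1

The unsyllabifiable consonants are /s/; each receives one epenthetic vowel.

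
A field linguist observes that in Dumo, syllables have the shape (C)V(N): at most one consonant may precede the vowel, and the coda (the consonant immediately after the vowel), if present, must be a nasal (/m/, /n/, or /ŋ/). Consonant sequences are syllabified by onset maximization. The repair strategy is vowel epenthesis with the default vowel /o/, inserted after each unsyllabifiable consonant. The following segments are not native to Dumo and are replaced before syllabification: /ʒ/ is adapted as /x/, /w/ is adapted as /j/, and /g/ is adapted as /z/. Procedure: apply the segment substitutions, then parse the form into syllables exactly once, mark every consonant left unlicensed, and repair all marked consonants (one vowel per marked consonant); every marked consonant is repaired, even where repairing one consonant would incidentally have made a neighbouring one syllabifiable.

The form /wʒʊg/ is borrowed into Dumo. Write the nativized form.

joxʊzo

Substitution: /w/ → /j/, /ʒ/ → /x/, /g/ → /z/, giving /jxʊz/.
Under (C)V(N), the unsyllabifiable consonants are /j/, /z/ (only a nasal (/m/, /n/, or /ŋ/) is licensed in coda position; onsets are limited to one consonant).
Epenthesis after each stranded consonant: /j/ → /jo/, /z/ → /zo/.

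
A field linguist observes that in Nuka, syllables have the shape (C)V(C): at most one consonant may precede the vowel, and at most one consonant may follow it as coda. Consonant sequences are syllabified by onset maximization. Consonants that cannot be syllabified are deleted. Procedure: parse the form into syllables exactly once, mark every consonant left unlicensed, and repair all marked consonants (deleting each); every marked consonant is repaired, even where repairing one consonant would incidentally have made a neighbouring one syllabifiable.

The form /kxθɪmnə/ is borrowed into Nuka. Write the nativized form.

θɪmnə

Under (C)V(C), the unsyllabifiable consonants are /k/, /x/ (at most one coda consonant is licensed; onsets are limited to one consonant).
Each unlicensed consonant is deleted: /k/, /x/.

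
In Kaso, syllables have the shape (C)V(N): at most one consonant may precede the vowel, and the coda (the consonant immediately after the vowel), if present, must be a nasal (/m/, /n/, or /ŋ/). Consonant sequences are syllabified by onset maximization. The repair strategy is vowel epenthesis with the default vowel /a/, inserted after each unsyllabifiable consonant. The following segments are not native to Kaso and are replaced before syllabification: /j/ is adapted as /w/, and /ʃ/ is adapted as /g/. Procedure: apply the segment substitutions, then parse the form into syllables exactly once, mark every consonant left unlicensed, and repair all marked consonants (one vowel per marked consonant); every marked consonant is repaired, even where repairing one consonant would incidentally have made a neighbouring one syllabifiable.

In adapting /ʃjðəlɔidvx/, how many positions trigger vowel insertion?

After substitution the input is /gwðəlɔidvx/.
The unsyllabifiable consonants are /g/, /w/, /d/, /v/, /x/; each receives one epenthetic vowel.

5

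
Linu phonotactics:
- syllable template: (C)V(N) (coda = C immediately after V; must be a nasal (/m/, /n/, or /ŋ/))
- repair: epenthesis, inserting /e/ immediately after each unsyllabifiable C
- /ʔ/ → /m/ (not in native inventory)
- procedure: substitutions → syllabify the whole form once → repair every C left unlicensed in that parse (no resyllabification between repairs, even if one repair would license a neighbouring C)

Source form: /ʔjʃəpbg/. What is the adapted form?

mejeʃəpebege

Substitution: /ʔ/ → /m/, giving /mjʃəpbg/.
The consonants /m/, /j/, /p/, /b/, /g/ cannot be parsed into a legal (C)V(N) syllable (only a nasal (/m/, /n/, or /ŋ/) is licensed in coda position; onsets are limited to one consonant).
Each unlicensed consonant becomes the onset of a new syllable: /m/ → /me/, /j/ → /je/, /p/ → /pe/, /b/ → /be/, /g/ → /ge/.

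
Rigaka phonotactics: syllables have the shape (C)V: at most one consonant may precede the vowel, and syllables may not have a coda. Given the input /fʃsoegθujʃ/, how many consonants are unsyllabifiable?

Syllabifying with onset maximization leaves /f/, /ʃ/, /g/, /j/, /ʃ/ stranded (no codas are permitted; onsets are limited to one consonant).

5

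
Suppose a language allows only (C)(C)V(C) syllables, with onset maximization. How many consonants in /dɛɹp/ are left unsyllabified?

Under (C)(C)V(C), the unsyllabifiable consonants are /p/ (at most one coda consonant is licensed; onsets may contain at most 2 consonants).

1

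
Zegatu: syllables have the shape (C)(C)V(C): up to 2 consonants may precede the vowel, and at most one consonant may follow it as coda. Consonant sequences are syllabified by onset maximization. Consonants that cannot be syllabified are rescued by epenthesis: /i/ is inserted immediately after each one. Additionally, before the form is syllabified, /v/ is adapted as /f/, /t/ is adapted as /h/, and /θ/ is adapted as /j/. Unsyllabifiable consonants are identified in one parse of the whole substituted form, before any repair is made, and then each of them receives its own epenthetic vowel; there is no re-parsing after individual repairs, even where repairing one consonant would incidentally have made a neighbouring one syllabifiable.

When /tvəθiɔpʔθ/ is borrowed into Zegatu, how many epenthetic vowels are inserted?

2

After substitution the input is /hfəjiɔpʔj/.
The unsyllabifiable consonants are /ʔ/, /j/; each receives one epenthetic vowel.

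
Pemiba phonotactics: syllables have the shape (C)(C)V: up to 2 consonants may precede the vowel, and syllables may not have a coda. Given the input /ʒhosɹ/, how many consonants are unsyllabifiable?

Syllabifying with onset maximization leaves /s/, /ɹ/ stranded (no codas are permitted; onsets may contain at most 2 consonants).

2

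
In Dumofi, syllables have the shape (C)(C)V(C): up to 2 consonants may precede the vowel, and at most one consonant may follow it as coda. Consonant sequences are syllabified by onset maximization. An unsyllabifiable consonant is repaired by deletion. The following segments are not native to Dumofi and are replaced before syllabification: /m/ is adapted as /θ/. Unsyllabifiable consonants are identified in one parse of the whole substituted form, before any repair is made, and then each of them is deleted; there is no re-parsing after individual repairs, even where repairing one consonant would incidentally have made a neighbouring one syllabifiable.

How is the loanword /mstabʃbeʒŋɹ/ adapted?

stabʃbeʒ

Substitution: /m/ → /θ/, giving /θstabʃbeʒŋɹ/.
Under (C)(C)V(C), the unsyllabifiable consonants are /θ/, /ŋ/, /ɹ/ (at most one coda consonant is licensed; onsets may contain at most 2 consonants).
Deleting the stranded consonants removes /θ/, /ŋ/, /ɹ/.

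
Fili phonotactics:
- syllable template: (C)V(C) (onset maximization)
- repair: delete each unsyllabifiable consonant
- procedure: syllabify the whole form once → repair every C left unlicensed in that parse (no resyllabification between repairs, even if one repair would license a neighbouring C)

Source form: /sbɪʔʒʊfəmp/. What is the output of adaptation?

bɪʔʒʊfəm

The consonants /s/, /p/ cannot be parsed into a legal (C)V(C) syllable (at most one coda consonant is licensed; onsets are limited to one consonant).
Deleting the stranded consonants removes /s/, /p/.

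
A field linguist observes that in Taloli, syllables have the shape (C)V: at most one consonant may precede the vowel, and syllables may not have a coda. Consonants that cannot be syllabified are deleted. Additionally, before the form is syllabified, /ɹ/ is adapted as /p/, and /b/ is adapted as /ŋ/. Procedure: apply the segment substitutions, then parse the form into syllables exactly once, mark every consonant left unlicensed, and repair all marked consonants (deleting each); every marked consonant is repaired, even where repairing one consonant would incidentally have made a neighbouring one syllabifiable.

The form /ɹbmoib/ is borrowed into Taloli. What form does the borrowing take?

moi

Substitution: /ɹ/ → /p/, /b/ → /ŋ/, giving /pŋmoiŋ/.
The consonants /p/, /ŋ/, /ŋ/ cannot be parsed into a legal (C)V syllable (no codas are permitted; onsets are limited to one consonant).
Deletion applies to /p/, /ŋ/, /ŋ/.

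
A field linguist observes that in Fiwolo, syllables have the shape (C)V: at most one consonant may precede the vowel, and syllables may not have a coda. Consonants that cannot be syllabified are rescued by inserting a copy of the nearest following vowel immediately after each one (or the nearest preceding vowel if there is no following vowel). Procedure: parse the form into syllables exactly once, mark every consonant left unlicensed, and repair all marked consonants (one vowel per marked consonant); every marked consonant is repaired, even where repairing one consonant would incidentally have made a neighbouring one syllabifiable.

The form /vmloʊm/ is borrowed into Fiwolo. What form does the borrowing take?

Syllabifying with onset maximization leaves /v/, /m/, /m/ stranded (no codas are permitted; onsets are limited to one consonant).
Inserting the epenthetic vowel yields /v/ → /vo/, /m/ → /mo/, /m/ → /mʊ/.

vomoloʊmʊ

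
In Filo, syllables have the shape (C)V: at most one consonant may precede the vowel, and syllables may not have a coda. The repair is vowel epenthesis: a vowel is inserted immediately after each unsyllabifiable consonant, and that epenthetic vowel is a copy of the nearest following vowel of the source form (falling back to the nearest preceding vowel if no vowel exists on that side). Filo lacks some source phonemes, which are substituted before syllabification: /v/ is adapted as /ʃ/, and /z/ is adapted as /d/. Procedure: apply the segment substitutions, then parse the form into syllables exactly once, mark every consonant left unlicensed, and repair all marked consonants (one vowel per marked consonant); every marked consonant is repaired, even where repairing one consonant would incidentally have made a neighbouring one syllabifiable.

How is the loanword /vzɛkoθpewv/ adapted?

Substitution: /v/ → /ʃ/, /z/ → /d/, giving /ʃdɛkoθpewʃ/.
Under (C)V, the unsyllabifiable consonants are /ʃ/, /θ/, /w/, /ʃ/ (no codas are permitted; onsets are limited to one consonant).
Epenthesis after each stranded consonant: /ʃ/ → /ʃɛ/, /θ/ → /θe/, /w/ → /we/, /ʃ/ → /ʃe/.

ʃɛdɛkoθepeweʃe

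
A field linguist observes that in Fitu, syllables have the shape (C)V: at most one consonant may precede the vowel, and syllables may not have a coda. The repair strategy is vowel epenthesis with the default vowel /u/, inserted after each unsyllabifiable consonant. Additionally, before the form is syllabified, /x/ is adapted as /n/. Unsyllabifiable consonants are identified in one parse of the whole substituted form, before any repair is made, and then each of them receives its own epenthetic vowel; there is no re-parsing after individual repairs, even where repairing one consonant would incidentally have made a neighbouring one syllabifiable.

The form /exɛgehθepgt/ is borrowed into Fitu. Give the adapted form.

enɛgehuθepugutu

Substitution: /x/ → /n/, giving /enɛgehθepgt/.
Under (C)V, the unsyllabifiable consonants are /h/, /p/, /g/, /t/ (no codas are permitted; onsets are limited to one consonant).
Inserting the epenthetic vowel yields /h/ → /hu/, /p/ → /pu/, /g/ → /gu/, /t/ → /tu/.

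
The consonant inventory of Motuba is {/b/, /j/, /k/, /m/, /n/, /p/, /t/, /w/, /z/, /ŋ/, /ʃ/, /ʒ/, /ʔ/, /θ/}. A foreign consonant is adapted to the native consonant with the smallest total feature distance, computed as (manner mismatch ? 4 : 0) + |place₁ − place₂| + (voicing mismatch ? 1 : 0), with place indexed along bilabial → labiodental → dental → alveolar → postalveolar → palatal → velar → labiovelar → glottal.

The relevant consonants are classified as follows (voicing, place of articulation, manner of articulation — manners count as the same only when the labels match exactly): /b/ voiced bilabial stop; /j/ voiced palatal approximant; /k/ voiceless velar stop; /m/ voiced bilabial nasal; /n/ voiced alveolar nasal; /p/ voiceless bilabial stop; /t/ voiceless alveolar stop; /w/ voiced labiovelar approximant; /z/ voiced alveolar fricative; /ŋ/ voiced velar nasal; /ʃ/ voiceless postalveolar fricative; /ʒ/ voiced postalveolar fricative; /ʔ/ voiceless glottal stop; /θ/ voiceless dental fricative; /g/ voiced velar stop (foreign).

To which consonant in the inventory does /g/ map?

/k/ is closest: same manner (stop), place distance 0 (velar→velar), voicing differs (+1); total 1. Next closest is /ʔ/ at distance 3.

k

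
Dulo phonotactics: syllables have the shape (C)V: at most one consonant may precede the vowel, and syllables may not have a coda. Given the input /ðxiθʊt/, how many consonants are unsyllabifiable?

2

Syllabifying with onset maximization leaves /ð/, /t/ stranded (no codas are permitted; onsets are limited to one consonant).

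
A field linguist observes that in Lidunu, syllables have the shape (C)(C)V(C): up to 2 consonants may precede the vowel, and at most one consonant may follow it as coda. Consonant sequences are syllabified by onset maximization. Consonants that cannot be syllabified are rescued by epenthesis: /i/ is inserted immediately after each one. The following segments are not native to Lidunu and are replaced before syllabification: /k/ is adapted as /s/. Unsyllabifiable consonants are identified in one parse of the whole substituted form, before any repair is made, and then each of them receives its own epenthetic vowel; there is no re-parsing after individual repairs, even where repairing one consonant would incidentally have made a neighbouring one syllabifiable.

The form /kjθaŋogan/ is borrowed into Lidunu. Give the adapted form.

Substitution: /k/ → /s/, giving /sjθaŋogan/.
Syllabifying with onset maximization leaves /s/ stranded (at most one coda consonant is licensed; onsets may contain at most 2 consonants).
Inserting the epenthetic vowel yields /s/ → /si/.

sijθaŋogan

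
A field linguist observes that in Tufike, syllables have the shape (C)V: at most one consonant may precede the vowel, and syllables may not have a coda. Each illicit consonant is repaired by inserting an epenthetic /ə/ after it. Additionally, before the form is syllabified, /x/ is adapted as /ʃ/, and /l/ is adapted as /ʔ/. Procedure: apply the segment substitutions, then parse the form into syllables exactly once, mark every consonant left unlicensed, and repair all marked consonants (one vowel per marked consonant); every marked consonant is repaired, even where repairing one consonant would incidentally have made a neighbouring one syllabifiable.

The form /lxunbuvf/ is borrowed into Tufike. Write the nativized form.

Substitution: /l/ → /ʔ/, /x/ → /ʃ/, giving /ʔʃunbuvf/.
Under (C)V, the unsyllabifiable consonants are /ʔ/, /n/, /v/, /f/ (no codas are permitted; onsets are limited to one consonant).
Inserting the epenthetic vowel yields /ʔ/ → /ʔə/, /n/ → /nə/, /v/ → /və/, /f/ → /fə/.

ʔəʃunəbuvəfə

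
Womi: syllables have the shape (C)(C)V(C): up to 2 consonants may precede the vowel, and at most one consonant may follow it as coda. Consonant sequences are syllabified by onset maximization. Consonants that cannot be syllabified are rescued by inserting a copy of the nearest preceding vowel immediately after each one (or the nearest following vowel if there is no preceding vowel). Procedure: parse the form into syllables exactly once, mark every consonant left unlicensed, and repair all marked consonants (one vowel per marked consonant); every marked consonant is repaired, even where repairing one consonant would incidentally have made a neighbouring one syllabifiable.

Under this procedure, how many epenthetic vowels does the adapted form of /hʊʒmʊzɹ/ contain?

The unsyllabifiable consonants are /ɹ/; each receives one epenthetic vowel.

1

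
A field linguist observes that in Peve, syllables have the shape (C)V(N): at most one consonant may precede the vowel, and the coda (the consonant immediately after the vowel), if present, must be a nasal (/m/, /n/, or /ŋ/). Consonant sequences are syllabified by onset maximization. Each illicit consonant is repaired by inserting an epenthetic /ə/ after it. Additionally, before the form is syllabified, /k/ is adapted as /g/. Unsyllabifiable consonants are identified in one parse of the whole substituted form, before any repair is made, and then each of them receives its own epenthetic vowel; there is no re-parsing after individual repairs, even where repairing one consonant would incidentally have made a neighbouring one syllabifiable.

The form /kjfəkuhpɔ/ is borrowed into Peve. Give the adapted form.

Substitution: /k/ → /g/, giving /gjfəguhpɔ/.
Syllabifying with onset maximization leaves /g/, /j/, /h/ stranded (only a nasal (/m/, /n/, or /ŋ/) is licensed in coda position; onsets are limited to one consonant).
Each unlicensed consonant becomes the onset of a new syllable: /g/ → /gə/, /j/ → /jə/, /h/ → /hə/.

gəjəfəguhəpɔ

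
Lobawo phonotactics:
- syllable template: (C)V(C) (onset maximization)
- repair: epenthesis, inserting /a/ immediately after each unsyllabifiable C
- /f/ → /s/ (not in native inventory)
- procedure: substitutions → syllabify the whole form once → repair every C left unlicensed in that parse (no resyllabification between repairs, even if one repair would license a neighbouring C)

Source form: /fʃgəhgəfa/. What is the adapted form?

saʃagəhgəsa

Substitution: /f/ → /s/, giving /sʃgəhgəsa/.
Syllabifying with onset maximization leaves /s/, /ʃ/ stranded (at most one coda consonant is licensed; onsets are limited to one consonant).
Each unlicensed consonant becomes the onset of a new syllable: /s/ → /sa/, /ʃ/ → /ʃa/.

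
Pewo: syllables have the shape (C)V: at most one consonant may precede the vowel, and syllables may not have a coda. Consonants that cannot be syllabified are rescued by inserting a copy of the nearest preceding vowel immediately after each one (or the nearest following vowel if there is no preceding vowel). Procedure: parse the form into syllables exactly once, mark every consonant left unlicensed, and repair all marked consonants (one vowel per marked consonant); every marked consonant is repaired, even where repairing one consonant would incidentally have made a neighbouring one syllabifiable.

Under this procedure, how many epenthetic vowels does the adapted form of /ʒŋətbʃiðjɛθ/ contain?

5

The unsyllabifiable consonants are /ʒ/, /t/, /b/, /ð/, /θ/; each receives one epenthetic vowel.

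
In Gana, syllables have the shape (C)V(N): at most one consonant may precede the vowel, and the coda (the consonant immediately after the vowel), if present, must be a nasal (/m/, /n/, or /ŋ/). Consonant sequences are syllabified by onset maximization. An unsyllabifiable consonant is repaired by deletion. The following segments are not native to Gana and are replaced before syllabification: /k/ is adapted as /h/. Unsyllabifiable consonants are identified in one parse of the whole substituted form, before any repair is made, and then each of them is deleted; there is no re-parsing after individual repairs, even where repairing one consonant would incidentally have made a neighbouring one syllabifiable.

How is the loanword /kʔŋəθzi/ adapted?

ŋəzi

Substitution: /k/ → /h/, giving /hʔŋəθzi/.
Syllabifying with onset maximization leaves /h/, /ʔ/, /θ/ stranded (only a nasal (/m/, /n/, or /ŋ/) is licensed in coda position; onsets are limited to one consonant).
Deletion applies to /h/, /ʔ/, /θ/.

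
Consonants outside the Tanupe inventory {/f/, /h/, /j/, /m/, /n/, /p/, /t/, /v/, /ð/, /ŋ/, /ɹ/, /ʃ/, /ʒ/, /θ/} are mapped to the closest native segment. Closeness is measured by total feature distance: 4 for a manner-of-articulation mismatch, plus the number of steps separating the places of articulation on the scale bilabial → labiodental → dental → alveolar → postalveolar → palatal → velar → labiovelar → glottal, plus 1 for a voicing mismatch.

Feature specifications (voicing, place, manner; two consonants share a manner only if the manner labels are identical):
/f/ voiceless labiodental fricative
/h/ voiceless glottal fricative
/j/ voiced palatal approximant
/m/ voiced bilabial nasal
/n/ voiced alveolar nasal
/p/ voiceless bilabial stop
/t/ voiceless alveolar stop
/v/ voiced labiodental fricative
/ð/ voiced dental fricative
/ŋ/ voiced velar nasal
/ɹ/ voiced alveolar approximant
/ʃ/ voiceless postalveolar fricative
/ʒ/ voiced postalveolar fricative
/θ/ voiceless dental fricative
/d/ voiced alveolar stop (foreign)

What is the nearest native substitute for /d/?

/t/ is closest: same manner (stop), place distance 0 (alveolar→alveolar), voicing differs (+1); total 1. Next closest is /n/ at distance 4.

t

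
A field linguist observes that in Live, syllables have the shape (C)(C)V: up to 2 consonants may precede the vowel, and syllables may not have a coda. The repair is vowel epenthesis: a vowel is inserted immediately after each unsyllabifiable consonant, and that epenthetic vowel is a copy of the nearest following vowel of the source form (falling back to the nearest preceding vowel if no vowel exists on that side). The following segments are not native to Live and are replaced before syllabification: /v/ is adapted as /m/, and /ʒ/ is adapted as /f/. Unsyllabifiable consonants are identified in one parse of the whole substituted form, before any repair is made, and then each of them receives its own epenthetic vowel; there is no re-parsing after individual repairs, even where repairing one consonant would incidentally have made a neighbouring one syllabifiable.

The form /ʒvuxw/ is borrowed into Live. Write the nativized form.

fmuxuwu

Substitution: /ʒ/ → /f/, /v/ → /m/, giving /fmuxw/.
Syllabifying with onset maximization leaves /x/, /w/ stranded (no codas are permitted; onsets may contain at most 2 consonants).
Epenthesis after each stranded consonant: /x/ → /xu/, /w/ → /wu/.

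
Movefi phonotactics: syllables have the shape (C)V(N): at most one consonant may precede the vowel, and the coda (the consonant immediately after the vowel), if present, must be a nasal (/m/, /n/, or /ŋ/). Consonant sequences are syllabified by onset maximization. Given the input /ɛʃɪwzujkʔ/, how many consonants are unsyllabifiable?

4

The consonants /w/, /j/, /k/, /ʔ/ cannot be parsed into a legal (C)V(N) syllable (only a nasal (/m/, /n/, or /ŋ/) is licensed in coda position; onsets are limited to one consonant).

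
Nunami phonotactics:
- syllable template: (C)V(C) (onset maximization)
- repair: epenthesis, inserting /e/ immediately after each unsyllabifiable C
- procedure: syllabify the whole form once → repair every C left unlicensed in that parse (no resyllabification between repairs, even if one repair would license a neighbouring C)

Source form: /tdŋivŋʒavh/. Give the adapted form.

The consonants /t/, /d/, /ŋ/, /h/ cannot be parsed into a legal (C)V(C) syllable (at most one coda consonant is licensed; onsets are limited to one consonant).
Inserting the epenthetic vowel yields /t/ → /te/, /d/ → /de/, /ŋ/ → /ŋe/, /h/ → /he/.

tedeŋivŋeʒavhe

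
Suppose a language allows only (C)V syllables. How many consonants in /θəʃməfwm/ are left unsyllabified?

Under (C)V, the unsyllabifiable consonants are /ʃ/, /f/, /w/, /m/ (no codas are permitted; onsets are limited to one consonant).

4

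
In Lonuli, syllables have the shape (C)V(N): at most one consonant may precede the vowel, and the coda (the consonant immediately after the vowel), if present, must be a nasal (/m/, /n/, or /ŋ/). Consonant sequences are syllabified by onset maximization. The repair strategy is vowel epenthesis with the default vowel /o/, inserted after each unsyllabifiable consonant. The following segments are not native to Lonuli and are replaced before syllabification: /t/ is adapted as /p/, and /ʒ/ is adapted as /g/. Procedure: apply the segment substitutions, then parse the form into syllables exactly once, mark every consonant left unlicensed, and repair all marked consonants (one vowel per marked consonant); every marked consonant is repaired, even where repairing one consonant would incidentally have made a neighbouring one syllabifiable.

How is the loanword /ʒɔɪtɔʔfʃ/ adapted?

Substitution: /ʒ/ → /g/, /t/ → /p/, giving /gɔɪpɔʔfʃ/.
The consonants /ʔ/, /f/, /ʃ/ cannot be parsed into a legal (C)V(N) syllable (only a nasal (/m/, /n/, or /ŋ/) is licensed in coda position; onsets are limited to one consonant).
Epenthesis after each stranded consonant: /ʔ/ → /ʔo/, /f/ → /fo/, /ʃ/ → /ʃo/.

gɔɪpɔʔofoʃo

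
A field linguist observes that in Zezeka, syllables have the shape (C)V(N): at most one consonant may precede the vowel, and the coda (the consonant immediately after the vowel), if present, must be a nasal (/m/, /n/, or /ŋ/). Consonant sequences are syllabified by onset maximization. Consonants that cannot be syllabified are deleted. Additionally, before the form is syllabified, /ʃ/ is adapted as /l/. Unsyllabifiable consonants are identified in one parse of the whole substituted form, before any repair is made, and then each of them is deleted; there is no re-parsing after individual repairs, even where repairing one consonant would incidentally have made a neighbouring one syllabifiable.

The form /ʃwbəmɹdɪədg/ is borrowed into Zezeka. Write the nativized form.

bəmdɪə

Substitution: /ʃ/ → /l/, giving /lwbəmɹdɪədg/.
Under (C)V(N), the unsyllabifiable consonants are /l/, /w/, /ɹ/, /d/, /g/ (only a nasal (/m/, /n/, or /ŋ/) is licensed in coda position; onsets are limited to one consonant).
Deletion applies to /l/, /w/, /ɹ/, /d/, /g/.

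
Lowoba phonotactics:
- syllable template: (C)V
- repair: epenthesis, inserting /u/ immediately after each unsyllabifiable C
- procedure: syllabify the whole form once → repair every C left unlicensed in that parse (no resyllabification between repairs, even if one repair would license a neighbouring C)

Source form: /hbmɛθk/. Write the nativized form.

hubumɛθuku

Under (C)V, the unsyllabifiable consonants are /h/, /b/, /θ/, /k/ (no codas are permitted; onsets are limited to one consonant).
Each unlicensed consonant becomes the onset of a new syllable: /h/ → /hu/, /b/ → /bu/, /θ/ → /θu/, /k/ → /ku/.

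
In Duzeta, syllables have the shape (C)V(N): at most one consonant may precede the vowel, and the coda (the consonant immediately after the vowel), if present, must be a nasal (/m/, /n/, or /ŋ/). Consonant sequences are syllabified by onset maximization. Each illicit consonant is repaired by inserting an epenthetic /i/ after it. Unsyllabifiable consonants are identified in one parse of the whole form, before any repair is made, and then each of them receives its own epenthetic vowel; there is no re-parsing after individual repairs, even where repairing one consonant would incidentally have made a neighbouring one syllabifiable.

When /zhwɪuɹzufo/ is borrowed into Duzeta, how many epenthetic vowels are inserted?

The unsyllabifiable consonants are /z/, /h/, /ɹ/; each receives one epenthetic vowel.

3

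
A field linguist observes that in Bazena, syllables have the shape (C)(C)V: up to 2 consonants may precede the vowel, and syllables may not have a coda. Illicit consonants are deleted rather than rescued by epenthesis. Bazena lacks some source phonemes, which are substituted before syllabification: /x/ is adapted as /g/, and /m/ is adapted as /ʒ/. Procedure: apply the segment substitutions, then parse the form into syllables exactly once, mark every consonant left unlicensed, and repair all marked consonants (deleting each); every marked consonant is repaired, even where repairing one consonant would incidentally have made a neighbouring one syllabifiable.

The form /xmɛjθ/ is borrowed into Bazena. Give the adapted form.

gʒɛ

Substitution: /x/ → /g/, /m/ → /ʒ/, giving /gʒɛjθ/.
The consonants /j/, /θ/ cannot be parsed into a legal (C)(C)V syllable (no codas are permitted; onsets may contain at most 2 consonants).
Deleting the stranded consonants removes /j/, /θ/.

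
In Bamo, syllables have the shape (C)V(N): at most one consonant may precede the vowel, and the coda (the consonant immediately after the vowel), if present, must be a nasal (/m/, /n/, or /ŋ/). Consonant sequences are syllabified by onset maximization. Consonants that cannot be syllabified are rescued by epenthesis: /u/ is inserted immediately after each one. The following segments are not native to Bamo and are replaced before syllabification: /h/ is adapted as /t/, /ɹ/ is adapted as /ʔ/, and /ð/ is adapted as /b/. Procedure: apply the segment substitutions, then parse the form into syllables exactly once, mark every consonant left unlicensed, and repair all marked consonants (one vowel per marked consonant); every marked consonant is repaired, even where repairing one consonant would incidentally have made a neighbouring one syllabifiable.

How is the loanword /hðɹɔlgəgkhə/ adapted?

tubuʔɔlugəgukutə

Substitution: /h/ → /t/, /ð/ → /b/, /ɹ/ → /ʔ/, giving /tbʔɔlgəgktə/.
Syllabifying with onset maximization leaves /t/, /b/, /l/, /g/, /k/ stranded (only a nasal (/m/, /n/, or /ŋ/) is licensed in coda position; onsets are limited to one consonant).
Inserting the epenthetic vowel yields /t/ → /tu/, /b/ → /bu/, /l/ → /lu/, /g/ → /gu/, /k/ → /ku/.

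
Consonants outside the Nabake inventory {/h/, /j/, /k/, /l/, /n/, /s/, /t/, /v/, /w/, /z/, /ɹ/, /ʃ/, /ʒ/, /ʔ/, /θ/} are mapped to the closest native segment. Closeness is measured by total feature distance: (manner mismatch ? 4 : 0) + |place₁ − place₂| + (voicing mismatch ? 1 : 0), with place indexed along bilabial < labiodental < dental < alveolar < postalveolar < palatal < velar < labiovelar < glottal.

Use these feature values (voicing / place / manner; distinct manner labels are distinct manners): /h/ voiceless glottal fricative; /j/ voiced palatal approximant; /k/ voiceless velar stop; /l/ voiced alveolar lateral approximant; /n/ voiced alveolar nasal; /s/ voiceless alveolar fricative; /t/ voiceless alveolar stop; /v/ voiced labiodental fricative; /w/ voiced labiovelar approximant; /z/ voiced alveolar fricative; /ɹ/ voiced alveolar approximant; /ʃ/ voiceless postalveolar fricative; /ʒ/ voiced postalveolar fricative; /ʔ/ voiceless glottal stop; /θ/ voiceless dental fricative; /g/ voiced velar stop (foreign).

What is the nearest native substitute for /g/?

k

/k/ is closest: same manner (stop), place distance 0 (velar→velar), voicing differs (+1); total 1. Next closest is /ʔ/ at distance 3.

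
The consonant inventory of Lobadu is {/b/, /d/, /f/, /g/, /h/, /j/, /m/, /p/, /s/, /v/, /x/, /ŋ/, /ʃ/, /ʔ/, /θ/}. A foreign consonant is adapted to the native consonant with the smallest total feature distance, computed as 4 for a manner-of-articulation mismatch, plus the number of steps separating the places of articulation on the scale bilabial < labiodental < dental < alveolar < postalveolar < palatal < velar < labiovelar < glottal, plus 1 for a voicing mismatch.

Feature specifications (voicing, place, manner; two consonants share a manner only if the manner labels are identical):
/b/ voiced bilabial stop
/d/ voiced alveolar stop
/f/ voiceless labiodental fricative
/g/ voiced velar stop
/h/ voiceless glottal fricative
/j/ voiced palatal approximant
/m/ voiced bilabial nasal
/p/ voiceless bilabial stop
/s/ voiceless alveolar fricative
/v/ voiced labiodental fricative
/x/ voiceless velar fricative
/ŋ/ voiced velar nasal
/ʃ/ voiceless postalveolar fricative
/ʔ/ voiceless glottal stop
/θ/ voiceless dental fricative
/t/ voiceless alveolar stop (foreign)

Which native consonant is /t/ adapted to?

d

/d/ is closest: same manner (stop), place distance 0 (alveolar→alveolar), voicing differs (+1); total 1. Next closest is /p/ at distance 3.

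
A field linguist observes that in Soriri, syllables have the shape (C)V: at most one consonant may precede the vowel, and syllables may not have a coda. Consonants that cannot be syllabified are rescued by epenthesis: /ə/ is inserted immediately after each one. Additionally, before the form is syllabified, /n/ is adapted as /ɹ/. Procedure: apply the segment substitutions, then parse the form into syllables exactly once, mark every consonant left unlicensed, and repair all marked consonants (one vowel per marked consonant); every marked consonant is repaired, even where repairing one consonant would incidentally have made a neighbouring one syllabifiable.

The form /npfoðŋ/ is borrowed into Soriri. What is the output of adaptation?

Substitution: /n/ → /ɹ/, giving /ɹpfoðŋ/.
Syllabifying with onset maximization leaves /ɹ/, /p/, /ð/, /ŋ/ stranded (no codas are permitted; onsets are limited to one consonant).
Epenthesis after each stranded consonant: /ɹ/ → /ɹə/, /p/ → /pə/, /ð/ → /ðə/, /ŋ/ → /ŋə/.

ɹəpəfoðəŋə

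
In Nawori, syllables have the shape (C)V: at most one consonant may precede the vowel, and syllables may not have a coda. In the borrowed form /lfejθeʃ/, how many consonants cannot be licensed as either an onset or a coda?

Syllabifying with onset maximization leaves /l/, /j/, /ʃ/ stranded (no codas are permitted; onsets are limited to one consonant).

3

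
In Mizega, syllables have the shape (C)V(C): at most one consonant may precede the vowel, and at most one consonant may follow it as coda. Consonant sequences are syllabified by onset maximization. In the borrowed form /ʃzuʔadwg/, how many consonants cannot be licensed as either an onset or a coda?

3

The consonants /ʃ/, /w/, /g/ cannot be parsed into a legal (C)V(C) syllable (at most one coda consonant is licensed; onsets are limited to one consonant).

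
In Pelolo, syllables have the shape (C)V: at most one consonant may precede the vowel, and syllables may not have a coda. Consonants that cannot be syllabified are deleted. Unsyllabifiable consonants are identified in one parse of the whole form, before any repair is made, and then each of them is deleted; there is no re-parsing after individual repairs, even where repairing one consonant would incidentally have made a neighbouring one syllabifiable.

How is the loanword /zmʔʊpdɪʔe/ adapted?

Syllabifying with onset maximization leaves /z/, /m/, /p/ stranded (no codas are permitted; onsets are limited to one consonant).
Each unlicensed consonant is deleted: /z/, /m/, /p/.

ʔʊdɪʔe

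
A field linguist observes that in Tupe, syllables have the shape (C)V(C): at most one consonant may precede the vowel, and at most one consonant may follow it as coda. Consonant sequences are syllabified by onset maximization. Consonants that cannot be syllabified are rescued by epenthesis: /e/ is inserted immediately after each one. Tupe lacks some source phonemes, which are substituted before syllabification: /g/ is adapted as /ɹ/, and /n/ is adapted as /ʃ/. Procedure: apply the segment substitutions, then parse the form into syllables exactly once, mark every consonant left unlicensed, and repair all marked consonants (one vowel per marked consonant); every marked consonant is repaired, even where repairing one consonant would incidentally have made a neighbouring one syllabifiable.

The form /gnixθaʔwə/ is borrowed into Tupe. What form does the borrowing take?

Substitution: /g/ → /ɹ/, /n/ → /ʃ/, giving /ɹʃixθaʔwə/.
Under (C)V(C), the unsyllabifiable consonants are /ɹ/ (at most one coda consonant is licensed; onsets are limited to one consonant).
Epenthesis after each stranded consonant: /ɹ/ → /ɹe/.

ɹeʃixθaʔwə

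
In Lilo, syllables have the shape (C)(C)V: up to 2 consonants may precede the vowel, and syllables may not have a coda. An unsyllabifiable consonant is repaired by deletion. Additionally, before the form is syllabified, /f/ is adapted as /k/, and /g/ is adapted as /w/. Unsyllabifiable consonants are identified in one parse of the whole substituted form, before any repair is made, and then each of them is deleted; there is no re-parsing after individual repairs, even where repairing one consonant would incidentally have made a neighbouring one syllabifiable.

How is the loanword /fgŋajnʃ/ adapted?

wŋa

Substitution: /f/ → /k/, /g/ → /w/, giving /kwŋajnʃ/.
Syllabifying with onset maximization leaves /k/, /j/, /n/, /ʃ/ stranded (no codas are permitted; onsets may contain at most 2 consonants).
Each unlicensed consonant is deleted: /k/, /j/, /n/, /ʃ/.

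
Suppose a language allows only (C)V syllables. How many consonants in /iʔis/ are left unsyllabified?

Syllabifying with onset maximization leaves /s/ stranded (no codas are permitted; onsets are limited to one consonant).

1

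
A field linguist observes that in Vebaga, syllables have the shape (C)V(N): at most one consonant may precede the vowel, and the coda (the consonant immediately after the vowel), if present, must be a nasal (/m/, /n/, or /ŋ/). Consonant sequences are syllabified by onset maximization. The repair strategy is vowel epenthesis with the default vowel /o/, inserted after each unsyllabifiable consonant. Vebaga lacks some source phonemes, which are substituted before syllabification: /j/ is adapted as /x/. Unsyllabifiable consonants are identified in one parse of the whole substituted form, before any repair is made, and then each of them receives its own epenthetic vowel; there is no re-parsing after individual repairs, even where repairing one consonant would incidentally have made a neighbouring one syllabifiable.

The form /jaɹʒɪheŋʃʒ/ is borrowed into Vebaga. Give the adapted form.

xaɹoʒɪheŋʃoʒo

Substitution: /j/ → /x/, giving /xaɹʒɪheŋʃʒ/.
Under (C)V(N), the unsyllabifiable consonants are /ɹ/, /ʃ/, /ʒ/ (only a nasal (/m/, /n/, or /ŋ/) is licensed in coda position; onsets are limited to one consonant).
Epenthesis after each stranded consonant: /ɹ/ → /ɹo/, /ʃ/ → /ʃo/, /ʒ/ → /ʒo/.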